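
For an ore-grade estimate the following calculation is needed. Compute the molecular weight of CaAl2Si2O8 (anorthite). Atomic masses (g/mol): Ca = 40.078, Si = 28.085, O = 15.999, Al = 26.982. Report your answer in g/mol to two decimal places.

M = 1*40.078 + 2*26.982 + 2*28.085 + 8*15.999

278.20 g/mol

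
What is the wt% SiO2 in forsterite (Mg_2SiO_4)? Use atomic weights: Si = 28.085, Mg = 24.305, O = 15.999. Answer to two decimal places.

M(Mg_2SiO_4) = 140.691 g/mol; M(SiO2) = 60.083 g/mol.
Moles SiO2 per formula unit = 1 Si ÷ 1 = 1.0000.
SiO2 fraction = (1.0000 × 60.083) / 140.691 = 60.083/140.691 = 0.4271.

42.71 wt%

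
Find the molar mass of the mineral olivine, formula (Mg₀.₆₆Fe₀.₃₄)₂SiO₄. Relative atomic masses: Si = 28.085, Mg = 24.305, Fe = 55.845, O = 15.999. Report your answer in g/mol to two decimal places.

162.14 g/mol

M = 1.32·24.305 + 0.68·55.845 + 1·28.085 + 4·15.999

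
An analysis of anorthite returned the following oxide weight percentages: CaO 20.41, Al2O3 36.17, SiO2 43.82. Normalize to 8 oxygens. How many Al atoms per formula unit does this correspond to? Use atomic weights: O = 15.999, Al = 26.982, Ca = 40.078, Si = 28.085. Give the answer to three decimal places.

1.966 Al apfu

CaO: 20.41/56.077 = 0.36396 mol → 0.36396 mol Ca, 0.36396 mol O.
Al2O3: 36.17/101.961 = 0.35474 mol → 0.70948 mol Al, 1.06422 mol O.
SiO2: 43.82/60.083 = 0.72932 mol → 0.72932 mol Si, 1.45864 mol O.
Total oxygen = 2.88682 mol. Normalization factor = 8/2.88682 = 2.77122.
Al per 8 O = 0.70948 × 2.77122 = 1.966.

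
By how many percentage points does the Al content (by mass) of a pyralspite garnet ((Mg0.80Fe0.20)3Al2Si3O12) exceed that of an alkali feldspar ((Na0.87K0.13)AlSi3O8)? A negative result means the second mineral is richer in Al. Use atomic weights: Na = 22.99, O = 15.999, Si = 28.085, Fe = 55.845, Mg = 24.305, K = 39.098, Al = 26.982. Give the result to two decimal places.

2.58 percentage points

Al in (Mg0.80Fe0.20)3Al2Si3O12: molar mass 422.046 g/mol; 2×26.982 = 53.964 g → 12.79 wt%.
Al in (Na0.87K0.13)AlSi3O8: molar mass 264.313 g/mol; 1×26.982 = 26.982 g → 10.21 wt%.
Difference = 12.79 − 10.21 = 2.58 percentage points.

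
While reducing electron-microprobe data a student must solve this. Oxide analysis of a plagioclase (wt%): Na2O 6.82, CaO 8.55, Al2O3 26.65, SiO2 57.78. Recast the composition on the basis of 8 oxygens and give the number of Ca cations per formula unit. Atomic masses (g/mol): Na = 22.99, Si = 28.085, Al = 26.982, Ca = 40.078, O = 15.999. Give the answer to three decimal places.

0.411 Ca apfu

6.82 wt% Na2O ÷ 61.979 g/mol = 0.11004 mol, giving 0.22008 Na and 0.11004 O.
8.55 wt% CaO ÷ 56.077 g/mol = 0.15247 mol, giving 0.15247 Ca and 0.15247 O.
26.65 wt% Al2O3 ÷ 101.961 g/mol = 0.26137 mol, giving 0.52274 Al and 0.78411 O.
57.78 wt% SiO2 ÷ 60.083 g/mol = 0.96167 mol, giving 0.96167 Si and 1.92334 O.
Oxygen sums to 2.96996; scaling by 8/2.96996 = 2.69364 puts the formula on 8 O.
Ca: 0.15247 × 2.69364 = 0.411 atoms per formula unit.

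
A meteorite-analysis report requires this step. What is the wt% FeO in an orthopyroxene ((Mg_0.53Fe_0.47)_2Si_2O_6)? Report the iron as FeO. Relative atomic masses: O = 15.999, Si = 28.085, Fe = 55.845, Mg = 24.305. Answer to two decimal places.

29.31 wt%

Molar mass of (Mg_0.53Fe_0.47)_2Si_2O_6 = 1.06×24.305 + 0.94×55.845 + 2×28.085 + 6×15.999 = 230.422 g/mol.
Each formula unit contains 0.94 Fe, equivalent to 0.94/1 = 0.9400 mol FeO.
M(FeO) = 1×55.845 + 1×15.999 = 71.844 g/mol.
Mass of FeO per formula unit = 0.9400 × 71.844 = 67.533 g.
FeO wt% = 67.533 / 230.422 × 100 = 29.31%.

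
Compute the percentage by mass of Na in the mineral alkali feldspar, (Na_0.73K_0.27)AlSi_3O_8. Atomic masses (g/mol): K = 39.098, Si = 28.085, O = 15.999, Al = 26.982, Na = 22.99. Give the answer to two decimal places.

6.30 wt%

M((Na_0.73K_0.27)AlSi_3O_8) = 266.568 g/mol.
Na contributes 0.73 × 22.99 = 16.783 g per mole.
16.783/266.568 = 0.0630 → 6.30%.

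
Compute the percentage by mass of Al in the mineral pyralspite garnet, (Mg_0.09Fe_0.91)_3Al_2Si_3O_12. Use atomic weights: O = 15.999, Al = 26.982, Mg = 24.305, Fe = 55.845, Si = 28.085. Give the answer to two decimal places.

11.03 weight percent

Molar mass of (Mg_0.09Fe_0.91)_3Al_2Si_3O_12: 0.27×24.305 + 2.73×55.845 + 2×26.982 + 3×28.085 + 12×15.999 = 489.226 g/mol.
Mass of Al per formula unit: 2 × 26.982 = 53.964 g.
Weight fraction Al = 53.964 / 489.226 = 0.1103.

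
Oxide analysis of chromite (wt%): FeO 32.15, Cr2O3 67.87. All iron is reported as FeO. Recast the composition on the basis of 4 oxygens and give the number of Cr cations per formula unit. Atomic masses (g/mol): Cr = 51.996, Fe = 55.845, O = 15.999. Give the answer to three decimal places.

FeO: 32.15/71.844 = 0.44750 mol → 0.44750 mol Fe, 0.44750 mol O.
Cr2O3: 67.87/151.989 = 0.44655 mol → 0.89310 mol Cr, 1.33965 mol O.
Total oxygen = 1.78715 mol. Normalization factor = 4/1.78715 = 2.23820.
Cr per 4 O = 0.89310 × 2.23820 = 1.999.

1.999 Cr apfu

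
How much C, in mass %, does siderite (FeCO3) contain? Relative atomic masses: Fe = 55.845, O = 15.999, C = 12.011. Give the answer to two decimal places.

Formula mass = 1·55.845 + 1·12.011 + 3·15.999 = 115.853 g/mol, of which 12.011 g is C.
So C makes up 12.011/115.853 = 0.1037 of the mass, i.e. 10.37%.

10.37 mass %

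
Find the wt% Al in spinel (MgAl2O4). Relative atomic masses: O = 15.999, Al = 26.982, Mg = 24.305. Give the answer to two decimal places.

Formula mass = 1*24.305 + 2*26.982 + 4*15.999 = 142.265 g/mol, of which 53.964 g is Al.
So Al makes up 53.964/142.265 = 0.3793 of the mass, i.e. 37.93%.

37.93 mass %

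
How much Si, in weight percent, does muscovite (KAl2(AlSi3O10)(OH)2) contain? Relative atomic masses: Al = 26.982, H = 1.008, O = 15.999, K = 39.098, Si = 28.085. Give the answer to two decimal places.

Formula mass = 1*39.098 + 3*26.982 + 3*28.085 + 12*15.999 + 2*1.008 = 398.303 g/mol, of which 84.255 g is Si.
So Si makes up 84.255/398.303 = 0.2115 of the mass, i.e. 21.15%.

21.15 weight percent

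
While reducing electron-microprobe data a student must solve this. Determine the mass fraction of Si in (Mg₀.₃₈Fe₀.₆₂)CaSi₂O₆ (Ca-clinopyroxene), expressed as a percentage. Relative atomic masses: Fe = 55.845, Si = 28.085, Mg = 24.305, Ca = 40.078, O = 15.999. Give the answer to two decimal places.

23.79 wt%

M((Mg₀.₃₈Fe₀.₆₂)CaSi₂O₆) = 236.102 g/mol.
Si contributes 2 × 28.085 = 56.170 g per mole.
56.170/236.102 = 0.2379 → 23.79%.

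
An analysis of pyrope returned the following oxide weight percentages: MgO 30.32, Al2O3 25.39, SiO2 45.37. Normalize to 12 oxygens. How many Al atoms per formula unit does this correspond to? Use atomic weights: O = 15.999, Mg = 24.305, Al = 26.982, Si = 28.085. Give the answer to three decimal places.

MgO (M=40.304): mol = 0.75228; Mg = 0.75228, O = 0.75228.
Al2O3 (M=101.961): mol = 0.24902; Al = 0.49804, O = 0.74706.
SiO2 (M=60.083): mol = 0.75512; Si = 0.75512, O = 1.51024.
ΣO = 3.00958; factor = 12/ΣO = 3.98727.
Al apfu = 0.49804 × 3.98727 = 1.986.

1.986 Al apfu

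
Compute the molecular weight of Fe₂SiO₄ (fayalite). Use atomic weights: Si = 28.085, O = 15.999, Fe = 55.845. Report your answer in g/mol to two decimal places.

203.77 g/mol

M = 2(55.845) + 1(28.085) + 4(15.999)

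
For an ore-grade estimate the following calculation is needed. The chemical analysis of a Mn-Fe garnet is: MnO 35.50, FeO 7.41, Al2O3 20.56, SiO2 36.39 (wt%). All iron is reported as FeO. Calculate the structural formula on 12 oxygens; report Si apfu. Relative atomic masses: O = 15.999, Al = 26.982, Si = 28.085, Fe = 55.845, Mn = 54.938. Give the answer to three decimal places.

3.003 Si apfu

MnO (M=70.937): mol = 0.50044; Mn = 0.50044, O = 0.50044.
FeO (M=71.844): mol = 0.10314; Fe = 0.10314, O = 0.10314.
Al2O3 (M=101.961): mol = 0.20165; Al = 0.40330, O = 0.60495.
SiO2 (M=60.083): mol = 0.60566; Si = 0.60566, O = 1.21132.
ΣO = 2.41985; factor = 12/ΣO = 4.95899.
Si apfu = 0.60566 × 4.95899 = 3.003.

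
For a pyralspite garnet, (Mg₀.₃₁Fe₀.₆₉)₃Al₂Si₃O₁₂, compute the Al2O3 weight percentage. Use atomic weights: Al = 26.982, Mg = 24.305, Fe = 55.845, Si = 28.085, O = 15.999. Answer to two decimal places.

21.77 wt%

Formula mass = 468.410 g/mol.
2 Al → 1.0000 mol Al2O3 per formula unit; M(Al2O3) = 101.961, so Al2O3 mass = 101.961 g.
101.961/468.410 × 100 = 21.77 wt%.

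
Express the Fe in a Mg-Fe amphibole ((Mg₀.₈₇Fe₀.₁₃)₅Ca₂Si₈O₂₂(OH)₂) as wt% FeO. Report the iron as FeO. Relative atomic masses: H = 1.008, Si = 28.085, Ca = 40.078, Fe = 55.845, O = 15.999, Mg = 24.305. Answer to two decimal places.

Formula mass = 832.854 g/mol.
0.65 Fe → 0.6500 mol FeO per formula unit; M(FeO) = 71.844, so FeO mass = 46.699 g.
46.699/832.854 × 100 = 5.61 wt%.

5.61 wt%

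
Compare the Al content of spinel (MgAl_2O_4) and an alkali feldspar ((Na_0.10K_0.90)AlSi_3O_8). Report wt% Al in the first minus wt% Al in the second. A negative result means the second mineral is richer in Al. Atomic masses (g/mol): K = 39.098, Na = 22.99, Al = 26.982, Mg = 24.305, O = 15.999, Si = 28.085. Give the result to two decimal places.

M(MgAl_2O_4) = 142.265 g/mol, so wt% Al = 53.964/142.265 × 100 = 37.93%.
M((Na_0.10K_0.90)AlSi_3O_8) = 276.716 g/mol, so wt% Al = 26.982/276.716 × 100 = 9.75%.
37.93 − 9.75 = 28.18 pp.

28.18 percentage points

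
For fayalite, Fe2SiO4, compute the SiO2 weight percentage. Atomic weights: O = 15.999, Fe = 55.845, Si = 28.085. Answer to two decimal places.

Formula mass = 203.771 g/mol.
1 Si → 1.0000 mol SiO2 per formula unit; M(SiO2) = 60.083, so SiO2 mass = 60.083 g.
60.083/203.771 × 100 = 29.49 wt%.

29.49 wt%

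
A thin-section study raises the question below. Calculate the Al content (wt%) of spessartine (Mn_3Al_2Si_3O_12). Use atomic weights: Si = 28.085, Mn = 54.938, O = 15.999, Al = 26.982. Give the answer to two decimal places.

Molar mass of Mn_3Al_2Si_3O_12: 3*54.938 + 2*26.982 + 3*28.085 + 12*15.999 = 495.021 g/mol.
Mass of Al per formula unit: 2 × 26.982 = 53.964 g.
Weight fraction Al = 53.964 / 495.021 = 0.1090.

10.90 wt%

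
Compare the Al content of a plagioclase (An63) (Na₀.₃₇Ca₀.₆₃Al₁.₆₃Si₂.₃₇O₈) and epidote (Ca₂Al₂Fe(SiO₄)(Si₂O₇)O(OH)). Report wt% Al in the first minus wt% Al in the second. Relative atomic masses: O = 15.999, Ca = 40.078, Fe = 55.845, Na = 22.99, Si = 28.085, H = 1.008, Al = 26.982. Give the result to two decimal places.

First mineral: 43.981 g Al in 272.290 g formula = 16.15 wt% Al.
Second mineral: 53.964 g Al in 483.215 g formula = 11.17 wt% Al.
16.15% − 11.17% gives a difference of 4.98 percentage points.

4.98 percentage points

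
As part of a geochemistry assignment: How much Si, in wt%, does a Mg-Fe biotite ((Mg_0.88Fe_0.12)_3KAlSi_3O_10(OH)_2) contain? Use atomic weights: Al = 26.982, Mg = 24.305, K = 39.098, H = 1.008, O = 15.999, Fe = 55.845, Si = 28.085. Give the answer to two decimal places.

Formula mass = 2.64*24.305 + 0.36*55.845 + 1*39.098 + 1*26.982 + 3*28.085 + 12*15.999 + 2*1.008 = 428.608 g/mol, of which 84.255 g is Si.
So Si makes up 84.255/428.608 = 0.1966 of the mass, i.e. 19.66%.

19.66 wt%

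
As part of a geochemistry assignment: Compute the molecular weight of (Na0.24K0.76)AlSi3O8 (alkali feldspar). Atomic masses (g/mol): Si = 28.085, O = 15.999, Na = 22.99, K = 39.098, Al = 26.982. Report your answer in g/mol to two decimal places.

274.46 g/mol

The formula mass is the sum 0.24·22.99 + 0.76·39.098 + 1·26.982 + 3·28.085 + 8·15.999.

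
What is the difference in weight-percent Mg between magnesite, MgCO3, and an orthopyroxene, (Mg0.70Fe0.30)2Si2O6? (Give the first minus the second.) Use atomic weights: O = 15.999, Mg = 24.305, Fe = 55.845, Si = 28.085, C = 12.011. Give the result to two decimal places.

13.34 percentage points

M(MgCO3) = 84.313 g/mol, so wt% Mg = 24.305/84.313 × 100 = 28.83%.
M((Mg0.70Fe0.30)2Si2O6) = 219.698 g/mol, so wt% Mg = 34.027/219.698 × 100 = 15.49%.
28.83 − 15.49 = 13.34 pp.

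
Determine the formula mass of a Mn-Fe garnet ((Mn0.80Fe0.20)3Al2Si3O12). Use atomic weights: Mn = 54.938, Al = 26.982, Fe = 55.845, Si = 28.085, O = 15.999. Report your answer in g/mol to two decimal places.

The formula mass is the sum 2.40(54.938) + 0.60(55.845) + 2(26.982) + 3(28.085) + 12(15.999).

495.57 g/mol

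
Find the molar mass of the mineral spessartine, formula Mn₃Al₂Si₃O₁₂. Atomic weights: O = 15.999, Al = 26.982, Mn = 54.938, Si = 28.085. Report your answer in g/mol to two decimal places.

M = 3·54.938 + 2·26.982 + 3·28.085 + 12·15.999

495.02 g/mol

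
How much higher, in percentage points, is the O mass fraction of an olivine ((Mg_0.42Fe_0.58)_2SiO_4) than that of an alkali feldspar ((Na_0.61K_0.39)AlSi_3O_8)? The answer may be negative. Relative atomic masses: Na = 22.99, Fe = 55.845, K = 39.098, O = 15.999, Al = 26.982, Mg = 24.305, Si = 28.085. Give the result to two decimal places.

-11.57 percentage points

First mineral: 63.996 g O in 177.277 g formula = 36.10 wt% O.
Second mineral: 127.992 g O in 268.501 g formula = 47.67 wt% O.
36.10% − 47.67% gives a difference of -11.57 percentage points.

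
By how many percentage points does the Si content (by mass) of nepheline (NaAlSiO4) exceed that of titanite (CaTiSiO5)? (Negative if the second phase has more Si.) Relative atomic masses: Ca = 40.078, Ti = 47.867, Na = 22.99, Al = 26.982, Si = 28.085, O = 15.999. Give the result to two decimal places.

5.44 percentage points

Si in NaAlSiO4: molar mass 142.053 g/mol; 1×28.085 = 28.085 g → 19.77 wt%.
Si in CaTiSiO5: molar mass 196.025 g/mol; 1×28.085 = 28.085 g → 14.33 wt%.
Difference = 19.77 − 14.33 = 5.44 percentage points.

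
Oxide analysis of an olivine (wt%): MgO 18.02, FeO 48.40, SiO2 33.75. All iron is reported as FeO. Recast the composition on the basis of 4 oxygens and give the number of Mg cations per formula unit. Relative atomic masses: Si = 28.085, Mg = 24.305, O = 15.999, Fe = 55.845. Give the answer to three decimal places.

MgO: 18.02/40.304 = 0.44710 mol → 0.44710 mol Mg, 0.44710 mol O.
FeO: 48.40/71.844 = 0.67368 mol → 0.67368 mol Fe, 0.67368 mol O.
SiO2: 33.75/60.083 = 0.56172 mol → 0.56172 mol Si, 1.12344 mol O.
Total oxygen = 2.24422 mol. Normalization factor = 4/2.24422 = 1.78236.
Mg per 4 O = 0.44710 × 1.78236 = 0.797.

0.797 Mg apfu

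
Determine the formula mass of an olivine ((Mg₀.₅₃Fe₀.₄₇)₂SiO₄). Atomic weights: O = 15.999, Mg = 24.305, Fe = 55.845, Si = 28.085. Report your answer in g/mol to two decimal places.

170.34 g/mol

M = 1.06×24.305 + 0.94×55.845 + 1×28.085 + 4×15.999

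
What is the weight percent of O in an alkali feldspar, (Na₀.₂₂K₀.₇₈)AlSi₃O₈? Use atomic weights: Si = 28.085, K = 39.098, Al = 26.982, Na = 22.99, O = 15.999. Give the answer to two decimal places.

46.58 wt%

M((Na₀.₂₂K₀.₇₈)AlSi₃O₈) = 274.783 g/mol.
O contributes 8 × 15.999 = 127.992 g per mole.
127.992/274.783 = 0.4658 → 46.58%.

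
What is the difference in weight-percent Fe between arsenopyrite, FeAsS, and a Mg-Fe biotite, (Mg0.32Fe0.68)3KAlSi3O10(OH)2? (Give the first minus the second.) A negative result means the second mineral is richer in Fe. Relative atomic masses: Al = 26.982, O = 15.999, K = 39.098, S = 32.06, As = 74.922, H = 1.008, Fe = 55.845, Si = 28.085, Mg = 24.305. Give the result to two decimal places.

Fe in FeAsS: molar mass 162.827 g/mol; 1×55.845 = 55.845 g → 34.30 wt%.
Fe in (Mg0.32Fe0.68)3KAlSi3O10(OH)2: molar mass 481.596 g/mol; 2.04×55.845 = 113.924 g → 23.66 wt%.
Difference = 34.30 − 23.66 = 10.64 percentage points.

10.64 percentage points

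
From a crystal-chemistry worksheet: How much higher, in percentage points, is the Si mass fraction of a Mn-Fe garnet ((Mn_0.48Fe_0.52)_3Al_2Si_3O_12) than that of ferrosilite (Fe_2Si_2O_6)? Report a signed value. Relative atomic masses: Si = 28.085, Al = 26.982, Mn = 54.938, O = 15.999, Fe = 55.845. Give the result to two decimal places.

-4.32 percentage points

Si in (Mn_0.48Fe_0.52)_3Al_2Si_3O_12: molar mass 496.436 g/mol; 3×28.085 = 84.255 g → 16.97 wt%.
Si in Fe_2Si_2O_6: molar mass 263.854 g/mol; 2×28.085 = 56.170 g → 21.29 wt%.
Difference = 16.97 − 21.29 = -4.32 percentage points.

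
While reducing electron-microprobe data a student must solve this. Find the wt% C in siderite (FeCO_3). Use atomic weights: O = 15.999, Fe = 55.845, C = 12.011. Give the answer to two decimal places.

10.37 weight percent

Formula mass = 1×55.845 + 1×12.011 + 3×15.999 = 115.853 g/mol, of which 12.011 g is C.
So C makes up 12.011/115.853 = 0.1037 of the mass, i.e. 10.37%.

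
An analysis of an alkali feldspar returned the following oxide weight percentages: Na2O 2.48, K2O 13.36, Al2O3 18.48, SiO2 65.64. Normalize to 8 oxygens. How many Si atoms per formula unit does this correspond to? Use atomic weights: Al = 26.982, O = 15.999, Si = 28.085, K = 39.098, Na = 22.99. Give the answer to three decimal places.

Na2O: 2.48/61.979 = 0.04001 mol → 0.08002 mol Na, 0.04001 mol O.
K2O: 13.36/94.195 = 0.14183 mol → 0.28366 mol K, 0.14183 mol O.
Al2O3: 18.48/101.961 = 0.18125 mol → 0.36250 mol Al, 0.54375 mol O.
SiO2: 65.64/60.083 = 1.09249 mol → 1.09249 mol Si, 2.18498 mol O.
Total oxygen = 2.91057 mol. Normalization factor = 8/2.91057 = 2.74860.
Si per 8 O = 1.09249 × 2.74860 = 3.003.

3.003 Si apfu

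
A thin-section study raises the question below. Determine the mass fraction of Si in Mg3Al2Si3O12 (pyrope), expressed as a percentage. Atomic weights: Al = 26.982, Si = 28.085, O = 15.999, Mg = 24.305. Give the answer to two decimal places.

20.90 weight percent

M(Mg3Al2Si3O12) = 403.122 g/mol.
Si contributes 3 × 28.085 = 84.255 g per mole.
84.255/403.122 = 0.2090 → 20.90%.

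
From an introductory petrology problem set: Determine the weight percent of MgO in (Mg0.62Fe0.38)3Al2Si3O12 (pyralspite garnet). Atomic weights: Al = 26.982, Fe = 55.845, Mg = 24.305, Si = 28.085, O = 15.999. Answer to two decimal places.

M((Mg0.62Fe0.38)3Al2Si3O12) = 439.078 g/mol; M(MgO) = 40.304 g/mol.
Moles MgO per formula unit = 1.86 Mg ÷ 1 = 1.8600.
MgO fraction = (1.8600 × 40.304) / 439.078 = 74.965/439.078 = 0.1707.

17.07 wt%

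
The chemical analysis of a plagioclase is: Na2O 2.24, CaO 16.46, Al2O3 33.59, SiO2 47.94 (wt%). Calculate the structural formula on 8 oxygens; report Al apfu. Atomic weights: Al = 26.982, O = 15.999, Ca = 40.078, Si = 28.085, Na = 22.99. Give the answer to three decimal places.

1.809 Al apfu

Na2O: 2.24/61.979 = 0.03614 mol → 0.07228 mol Na, 0.03614 mol O.
CaO: 16.46/56.077 = 0.29352 mol → 0.29352 mol Ca, 0.29352 mol O.
Al2O3: 33.59/101.961 = 0.32944 mol → 0.65888 mol Al, 0.98832 mol O.
SiO2: 47.94/60.083 = 0.79790 mol → 0.79790 mol Si, 1.59580 mol O.
Total oxygen = 2.91378 mol. Normalization factor = 8/2.91378 = 2.74557.
Al per 8 O = 0.65888 × 2.74557 = 1.809.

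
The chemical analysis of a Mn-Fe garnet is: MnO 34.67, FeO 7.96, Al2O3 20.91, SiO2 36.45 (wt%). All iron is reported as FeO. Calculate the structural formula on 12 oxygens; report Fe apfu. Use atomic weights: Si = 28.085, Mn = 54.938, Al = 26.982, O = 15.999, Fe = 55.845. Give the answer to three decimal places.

0.548 Fe apfu

MnO: 34.67/70.937 = 0.48874 mol → 0.48874 mol Mn, 0.48874 mol O.
FeO: 7.96/71.844 = 0.11080 mol → 0.11080 mol Fe, 0.11080 mol O.
Al2O3: 20.91/101.961 = 0.20508 mol → 0.41016 mol Al, 0.61524 mol O.
SiO2: 36.45/60.083 = 0.60666 mol → 0.60666 mol Si, 1.21332 mol O.
Total oxygen = 2.42810 mol. Normalization factor = 12/2.42810 = 4.94214.
Fe per 12 O = 0.11080 × 4.94214 = 0.548.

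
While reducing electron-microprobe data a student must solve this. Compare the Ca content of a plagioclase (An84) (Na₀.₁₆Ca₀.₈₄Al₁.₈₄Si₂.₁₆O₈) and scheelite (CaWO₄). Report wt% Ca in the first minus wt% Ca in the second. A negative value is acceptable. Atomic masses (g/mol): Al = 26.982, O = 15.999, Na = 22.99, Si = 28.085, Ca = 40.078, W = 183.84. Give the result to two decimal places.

M(Na₀.₁₆Ca₀.₈₄Al₁.₈₄Si₂.₁₆O₈) = 275.646 g/mol, so wt% Ca = 33.666/275.646 × 100 = 12.21%.
M(CaWO₄) = 287.914 g/mol, so wt% Ca = 40.078/287.914 × 100 = 13.92%.
12.21 − 13.92 = -1.71 pp.

-1.71 percentage points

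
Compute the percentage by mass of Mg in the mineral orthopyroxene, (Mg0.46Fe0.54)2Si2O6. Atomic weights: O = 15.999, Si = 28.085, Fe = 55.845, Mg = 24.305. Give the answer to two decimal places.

Formula mass = 0.92*24.305 + 1.08*55.845 + 2*28.085 + 6*15.999 = 234.837 g/mol, of which 22.361 g is Mg.
So Mg makes up 22.361/234.837 = 0.0952 of the mass, i.e. 9.52%.

9.52 weight percent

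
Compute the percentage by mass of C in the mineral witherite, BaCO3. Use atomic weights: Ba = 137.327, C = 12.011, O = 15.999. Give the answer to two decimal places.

6.09 mass %

M(BaCO3) = 197.335 g/mol.
C contributes 1 × 12.011 = 12.011 g per mole.
12.011/197.335 = 0.0609 → 6.09%.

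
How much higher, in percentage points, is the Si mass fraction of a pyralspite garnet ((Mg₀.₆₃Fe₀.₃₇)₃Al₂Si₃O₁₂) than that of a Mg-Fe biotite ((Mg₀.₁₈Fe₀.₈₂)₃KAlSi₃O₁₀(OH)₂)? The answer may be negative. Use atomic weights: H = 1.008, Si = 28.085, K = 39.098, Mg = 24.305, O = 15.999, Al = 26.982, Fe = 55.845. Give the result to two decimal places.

2.20 percentage points

M((Mg₀.₆₃Fe₀.₃₇)₃Al₂Si₃O₁₂) = 438.131 g/mol, so wt% Si = 84.255/438.131 × 100 = 19.23%.
M((Mg₀.₁₈Fe₀.₈₂)₃KAlSi₃O₁₀(OH)₂) = 494.842 g/mol, so wt% Si = 84.255/494.842 × 100 = 17.03%.
19.23 − 17.03 = 2.20 pp.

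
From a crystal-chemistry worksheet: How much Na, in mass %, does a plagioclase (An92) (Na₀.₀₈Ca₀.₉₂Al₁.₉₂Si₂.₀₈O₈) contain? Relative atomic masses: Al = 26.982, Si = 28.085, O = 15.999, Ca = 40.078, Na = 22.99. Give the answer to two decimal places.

Molar mass of Na₀.₀₈Ca₀.₉₂Al₁.₉₂Si₂.₀₈O₈: 0.08*22.99 + 0.92*40.078 + 1.92*26.982 + 2.08*28.085 + 8*15.999 = 276.925 g/mol.
Mass of Na per formula unit: 0.08 × 22.99 = 1.839 g.
Weight fraction Na = 1.839 / 276.925 = 0.0066.

0.66 mass %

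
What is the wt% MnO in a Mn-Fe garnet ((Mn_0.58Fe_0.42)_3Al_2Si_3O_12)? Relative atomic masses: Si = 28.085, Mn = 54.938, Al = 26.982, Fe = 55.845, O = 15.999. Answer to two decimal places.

Molar mass of (Mn_0.58Fe_0.42)_3Al_2Si_3O_12 = 1.74·54.938 + 1.26·55.845 + 2·26.982 + 3·28.085 + 12·15.999 = 496.164 g/mol.
Each formula unit contains 1.74 Mn, equivalent to 1.74/1 = 1.7400 mol MnO.
M(MnO) = 1×54.938 + 1×15.999 = 70.937 g/mol.
Mass of MnO per formula unit = 1.7400 × 70.937 = 123.430 g.
MnO wt% = 123.430 / 496.164 × 100 = 24.88%.

24.88 wt%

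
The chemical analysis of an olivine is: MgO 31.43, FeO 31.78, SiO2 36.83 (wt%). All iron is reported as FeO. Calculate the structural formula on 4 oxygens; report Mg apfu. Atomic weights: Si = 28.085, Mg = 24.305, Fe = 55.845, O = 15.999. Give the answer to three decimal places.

1.274 Mg apfu

31.43 wt% MgO ÷ 40.304 g/mol = 0.77982 mol, giving 0.77982 Mg and 0.77982 O.
31.78 wt% FeO ÷ 71.844 g/mol = 0.44235 mol, giving 0.44235 Fe and 0.44235 O.
36.83 wt% SiO2 ÷ 60.083 g/mol = 0.61299 mol, giving 0.61299 Si and 1.22598 O.
Oxygen sums to 2.44815; scaling by 4/2.44815 = 1.63389 puts the formula on 4 O.
Mg: 0.77982 × 1.63389 = 1.274 atoms per formula unit.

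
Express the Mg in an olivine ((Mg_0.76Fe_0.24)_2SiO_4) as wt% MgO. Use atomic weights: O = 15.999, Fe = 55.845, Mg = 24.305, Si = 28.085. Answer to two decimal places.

39.31 wt%

Formula mass = 155.830 g/mol.
1.52 Mg → 1.5200 mol MgO per formula unit; M(MgO) = 40.304, so MgO mass = 61.262 g.
61.262/155.830 × 100 = 39.31 wt%.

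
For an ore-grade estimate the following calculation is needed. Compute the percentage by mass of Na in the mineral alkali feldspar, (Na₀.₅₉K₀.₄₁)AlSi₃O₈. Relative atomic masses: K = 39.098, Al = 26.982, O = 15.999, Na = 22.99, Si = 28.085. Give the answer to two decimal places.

Formula mass = 0.59×22.99 + 0.41×39.098 + 1×26.982 + 3×28.085 + 8×15.999 = 268.823 g/mol, of which 13.564 g is Na.
So Na makes up 13.564/268.823 = 0.0505 of the mass, i.e. 5.05%.

5.05 weight percent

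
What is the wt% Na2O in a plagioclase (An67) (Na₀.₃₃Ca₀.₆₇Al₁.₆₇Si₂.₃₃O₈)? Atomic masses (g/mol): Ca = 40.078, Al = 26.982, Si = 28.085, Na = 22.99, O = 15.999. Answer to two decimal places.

M(Na₀.₃₃Ca₀.₆₇Al₁.₆₇Si₂.₃₃O₈) = 272.929 g/mol; M(Na2O) = 61.979 g/mol.
Moles Na2O per formula unit = 0.33 Na ÷ 2 = 0.1650.
Na2O fraction = (0.1650 × 61.979) / 272.929 = 10.227/272.929 = 0.0375.

3.75 wt%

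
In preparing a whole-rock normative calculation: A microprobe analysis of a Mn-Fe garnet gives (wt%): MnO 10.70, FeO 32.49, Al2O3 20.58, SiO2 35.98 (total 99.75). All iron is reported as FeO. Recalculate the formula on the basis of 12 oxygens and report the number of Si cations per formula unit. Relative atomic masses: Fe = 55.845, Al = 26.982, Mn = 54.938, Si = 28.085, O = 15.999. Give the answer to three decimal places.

MnO: 10.70/70.937 = 0.15084 mol → 0.15084 mol Mn, 0.15084 mol O.
FeO: 32.49/71.844 = 0.45223 mol → 0.45223 mol Fe, 0.45223 mol O.
Al2O3: 20.58/101.961 = 0.20184 mol → 0.40368 mol Al, 0.60552 mol O.
SiO2: 35.98/60.083 = 0.59884 mol → 0.59884 mol Si, 1.19768 mol O.
Total oxygen = 2.40627 mol. Normalization factor = 12/2.40627 = 4.98697.
Si per 12 O = 0.59884 × 4.98697 = 2.986.

2.986 Si apfu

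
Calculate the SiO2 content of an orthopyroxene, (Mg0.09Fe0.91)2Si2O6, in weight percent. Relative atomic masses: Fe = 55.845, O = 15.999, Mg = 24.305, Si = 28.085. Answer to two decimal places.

Formula mass = 258.177 g/mol.
2 Si → 2.0000 mol SiO2 per formula unit; M(SiO2) = 60.083, so SiO2 mass = 120.166 g.
120.166/258.177 × 100 = 46.54 wt%.

46.54 wt%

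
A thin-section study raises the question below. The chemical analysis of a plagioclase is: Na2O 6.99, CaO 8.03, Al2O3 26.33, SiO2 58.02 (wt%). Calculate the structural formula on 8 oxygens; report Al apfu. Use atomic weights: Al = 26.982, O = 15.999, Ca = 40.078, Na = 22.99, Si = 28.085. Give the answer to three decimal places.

Na2O (M=61.979): mol = 0.11278; Na = 0.22556, O = 0.11278.
CaO (M=56.077): mol = 0.14320; Ca = 0.14320, O = 0.14320.
Al2O3 (M=101.961): mol = 0.25824; Al = 0.51648, O = 0.77472.
SiO2 (M=60.083): mol = 0.96566; Si = 0.96566, O = 1.93132.
ΣO = 2.96202; factor = 8/ΣO = 2.70086.
Al apfu = 0.51648 × 2.70086 = 1.395.

1.395 Al apfu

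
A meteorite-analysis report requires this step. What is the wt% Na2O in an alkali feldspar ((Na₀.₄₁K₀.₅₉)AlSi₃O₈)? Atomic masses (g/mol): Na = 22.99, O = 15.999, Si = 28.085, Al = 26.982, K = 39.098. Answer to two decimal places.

M((Na₀.₄₁K₀.₅₉)AlSi₃O₈) = 271.723 g/mol; M(Na2O) = 61.979 g/mol.
Moles Na2O per formula unit = 0.41 Na ÷ 2 = 0.2050.
Na2O fraction = (0.2050 × 61.979) / 271.723 = 12.706/271.723 = 0.0468.

4.68 wt%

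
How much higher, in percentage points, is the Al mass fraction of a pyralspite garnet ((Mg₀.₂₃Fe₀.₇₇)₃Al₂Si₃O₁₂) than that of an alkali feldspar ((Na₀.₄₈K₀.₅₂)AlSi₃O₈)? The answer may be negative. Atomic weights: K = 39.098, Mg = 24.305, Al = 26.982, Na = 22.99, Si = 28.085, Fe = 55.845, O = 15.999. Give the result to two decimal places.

M((Mg₀.₂₃Fe₀.₇₇)₃Al₂Si₃O₁₂) = 475.979 g/mol, so wt% Al = 53.964/475.979 × 100 = 11.34%.
M((Na₀.₄₈K₀.₅₂)AlSi₃O₈) = 270.595 g/mol, so wt% Al = 26.982/270.595 × 100 = 9.97%.
11.34 − 9.97 = 1.37 pp.

1.37 percentage points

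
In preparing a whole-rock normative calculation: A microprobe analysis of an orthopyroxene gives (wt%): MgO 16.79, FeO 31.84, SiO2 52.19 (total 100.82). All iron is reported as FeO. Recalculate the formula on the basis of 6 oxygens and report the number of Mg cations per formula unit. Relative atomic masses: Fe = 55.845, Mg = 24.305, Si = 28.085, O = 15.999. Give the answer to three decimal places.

MgO: 16.79/40.304 = 0.41658 mol → 0.41658 mol Mg, 0.41658 mol O.
FeO: 31.84/71.844 = 0.44318 mol → 0.44318 mol Fe, 0.44318 mol O.
SiO2: 52.19/60.083 = 0.86863 mol → 0.86863 mol Si, 1.73726 mol O.
Total oxygen = 2.59702 mol. Normalization factor = 6/2.59702 = 2.31034.
Mg per 6 O = 0.41658 × 2.31034 = 0.962.

0.962 Mg apfu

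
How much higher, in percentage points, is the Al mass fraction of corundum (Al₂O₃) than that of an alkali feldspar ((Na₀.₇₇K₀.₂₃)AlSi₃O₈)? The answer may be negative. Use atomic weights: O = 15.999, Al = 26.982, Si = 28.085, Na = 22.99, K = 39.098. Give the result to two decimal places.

42.78 percentage points

First mineral: 53.964 g Al in 101.961 g formula = 52.93 wt% Al.
Second mineral: 26.982 g Al in 265.924 g formula = 10.15 wt% Al.
52.93% − 10.15% gives a difference of 42.78 percentage points.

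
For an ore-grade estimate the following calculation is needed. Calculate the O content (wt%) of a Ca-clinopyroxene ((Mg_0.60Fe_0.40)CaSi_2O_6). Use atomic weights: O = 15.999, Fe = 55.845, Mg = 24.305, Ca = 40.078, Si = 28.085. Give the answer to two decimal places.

41.89 wt%

Molar mass of (Mg_0.60Fe_0.40)CaSi_2O_6: 0.60×24.305 + 0.40×55.845 + 1×40.078 + 2×28.085 + 6×15.999 = 229.163 g/mol.
Mass of O per formula unit: 6 × 15.999 = 95.994 g.
Weight fraction O = 95.994 / 229.163 = 0.4189.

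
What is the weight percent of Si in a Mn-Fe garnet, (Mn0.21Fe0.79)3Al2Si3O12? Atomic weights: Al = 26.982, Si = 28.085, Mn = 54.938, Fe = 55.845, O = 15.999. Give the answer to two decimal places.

16.95 wt%

M((Mn0.21Fe0.79)3Al2Si3O12) = 497.171 g/mol.
Si contributes 3 × 28.085 = 84.255 g per mole.
84.255/497.171 = 0.1695 → 16.95%.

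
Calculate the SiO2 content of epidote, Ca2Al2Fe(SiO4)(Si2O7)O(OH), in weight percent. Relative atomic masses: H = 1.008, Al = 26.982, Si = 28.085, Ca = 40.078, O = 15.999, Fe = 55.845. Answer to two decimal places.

Formula mass = 483.215 g/mol.
3 Si → 3.0000 mol SiO2 per formula unit; M(SiO2) = 60.083, so SiO2 mass = 180.249 g.
180.249/483.215 × 100 = 37.30 wt%.

37.30 wt%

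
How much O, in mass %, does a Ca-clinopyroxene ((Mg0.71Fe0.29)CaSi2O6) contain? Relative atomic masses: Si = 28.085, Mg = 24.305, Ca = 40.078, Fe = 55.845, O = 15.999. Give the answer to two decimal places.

42.53 mass %

Molar mass of (Mg0.71Fe0.29)CaSi2O6: 0.71×24.305 + 0.29×55.845 + 1×40.078 + 2×28.085 + 6×15.999 = 225.694 g/mol.
Mass of O per formula unit: 6 × 15.999 = 95.994 g.
Weight fraction O = 95.994 / 225.694 = 0.4253.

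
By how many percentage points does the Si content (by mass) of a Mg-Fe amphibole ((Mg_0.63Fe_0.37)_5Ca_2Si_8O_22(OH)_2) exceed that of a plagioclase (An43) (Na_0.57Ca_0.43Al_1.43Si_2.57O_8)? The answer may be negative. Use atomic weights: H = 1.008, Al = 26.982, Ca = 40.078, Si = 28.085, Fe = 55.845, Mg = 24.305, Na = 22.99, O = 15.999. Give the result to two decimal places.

-1.02 percentage points

M((Mg_0.63Fe_0.37)_5Ca_2Si_8O_22(OH)_2) = 870.702 g/mol, so wt% Si = 224.680/870.702 × 100 = 25.80%.
M(Na_0.57Ca_0.43Al_1.43Si_2.57O_8) = 269.093 g/mol, so wt% Si = 72.178/269.093 × 100 = 26.82%.
25.80 − 26.82 = -1.02 pp.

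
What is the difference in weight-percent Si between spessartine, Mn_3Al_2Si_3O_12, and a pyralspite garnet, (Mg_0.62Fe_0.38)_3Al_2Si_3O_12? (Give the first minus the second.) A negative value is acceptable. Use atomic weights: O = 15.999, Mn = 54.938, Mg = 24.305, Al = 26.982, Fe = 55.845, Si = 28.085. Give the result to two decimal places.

Si in Mn_3Al_2Si_3O_12: molar mass 495.021 g/mol; 3×28.085 = 84.255 g → 17.02 wt%.
Si in (Mg_0.62Fe_0.38)_3Al_2Si_3O_12: molar mass 439.078 g/mol; 3×28.085 = 84.255 g → 19.19 wt%.
Difference = 17.02 − 19.19 = -2.17 percentage points.

-2.17 percentage points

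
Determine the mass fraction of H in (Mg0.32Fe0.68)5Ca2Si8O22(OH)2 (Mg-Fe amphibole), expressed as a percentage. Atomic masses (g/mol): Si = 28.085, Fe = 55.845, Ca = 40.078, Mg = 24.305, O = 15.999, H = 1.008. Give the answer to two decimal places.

0.22 wt%

M((Mg0.32Fe0.68)5Ca2Si8O22(OH)2) = 919.589 g/mol.
H contributes 2 × 1.008 = 2.016 g per mole.
2.016/919.589 = 0.0022 → 0.22%.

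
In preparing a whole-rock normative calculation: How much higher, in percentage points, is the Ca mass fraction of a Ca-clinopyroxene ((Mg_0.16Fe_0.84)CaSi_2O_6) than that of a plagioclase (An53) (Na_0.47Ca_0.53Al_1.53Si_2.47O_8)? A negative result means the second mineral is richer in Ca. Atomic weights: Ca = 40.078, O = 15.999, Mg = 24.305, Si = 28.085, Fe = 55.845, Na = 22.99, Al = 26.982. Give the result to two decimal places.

8.64 percentage points

Ca in (Mg_0.16Fe_0.84)CaSi_2O_6: molar mass 243.041 g/mol; 1×40.078 = 40.078 g → 16.49 wt%.
Ca in Na_0.47Ca_0.53Al_1.53Si_2.47O_8: molar mass 270.691 g/mol; 0.53×40.078 = 21.241 g → 7.85 wt%.
Difference = 16.49 − 7.85 = 8.64 percentage points.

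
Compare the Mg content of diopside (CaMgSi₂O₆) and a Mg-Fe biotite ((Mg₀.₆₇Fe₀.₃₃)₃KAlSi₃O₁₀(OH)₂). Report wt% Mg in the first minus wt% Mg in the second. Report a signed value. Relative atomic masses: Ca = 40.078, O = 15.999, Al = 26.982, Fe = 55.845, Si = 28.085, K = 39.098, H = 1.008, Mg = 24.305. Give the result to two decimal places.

M(CaMgSi₂O₆) = 216.547 g/mol, so wt% Mg = 24.305/216.547 × 100 = 11.22%.
M((Mg₀.₆₇Fe₀.₃₃)₃KAlSi₃O₁₀(OH)₂) = 448.479 g/mol, so wt% Mg = 48.853/448.479 × 100 = 10.89%.
11.22 − 10.89 = 0.33 pp.

0.33 percentage points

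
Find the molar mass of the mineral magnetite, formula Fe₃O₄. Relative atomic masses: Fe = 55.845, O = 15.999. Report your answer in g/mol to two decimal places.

M = 3(55.845) + 4(15.999)

231.53 g/mol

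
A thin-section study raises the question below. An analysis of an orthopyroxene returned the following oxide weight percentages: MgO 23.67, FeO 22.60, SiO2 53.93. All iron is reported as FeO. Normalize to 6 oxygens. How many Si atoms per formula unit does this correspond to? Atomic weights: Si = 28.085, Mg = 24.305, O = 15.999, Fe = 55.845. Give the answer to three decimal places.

23.67 wt% MgO ÷ 40.304 g/mol = 0.58729 mol, giving 0.58729 Mg and 0.58729 O.
22.60 wt% FeO ÷ 71.844 g/mol = 0.31457 mol, giving 0.31457 Fe and 0.31457 O.
53.93 wt% SiO2 ÷ 60.083 g/mol = 0.89759 mol, giving 0.89759 Si and 1.79518 O.
Oxygen sums to 2.69704; scaling by 6/2.69704 = 2.22466 puts the formula on 6 O.
Si: 0.89759 × 2.22466 = 1.997 atoms per formula unit.

1.997 Si apfu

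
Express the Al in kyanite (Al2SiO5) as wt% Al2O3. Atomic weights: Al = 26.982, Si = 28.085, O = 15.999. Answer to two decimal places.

M(Al2SiO5) = 162.044 g/mol; M(Al2O3) = 101.961 g/mol.
Moles Al2O3 per formula unit = 2 Al ÷ 2 = 1.0000.
Al2O3 fraction = (1.0000 × 101.961) / 162.044 = 101.961/162.044 = 0.6292.

62.92 wt%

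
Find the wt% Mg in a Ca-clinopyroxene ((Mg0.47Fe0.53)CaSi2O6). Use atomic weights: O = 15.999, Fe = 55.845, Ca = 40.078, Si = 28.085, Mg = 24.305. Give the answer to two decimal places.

4.90 weight percent

M((Mg0.47Fe0.53)CaSi2O6) = 233.263 g/mol.
Mg contributes 0.47 × 24.305 = 11.423 g per mole.
11.423/233.263 = 0.0490 → 4.90%.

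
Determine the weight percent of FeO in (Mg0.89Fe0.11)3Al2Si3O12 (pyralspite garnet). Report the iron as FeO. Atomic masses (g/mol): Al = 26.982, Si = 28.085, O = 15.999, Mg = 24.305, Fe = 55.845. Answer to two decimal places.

5.73 wt%

M((Mg0.89Fe0.11)3Al2Si3O12) = 413.530 g/mol; M(FeO) = 71.844 g/mol.
Moles FeO per formula unit = 0.33 Fe ÷ 1 = 0.3300.
FeO fraction = (0.3300 × 71.844) / 413.530 = 23.709/413.530 = 0.0573.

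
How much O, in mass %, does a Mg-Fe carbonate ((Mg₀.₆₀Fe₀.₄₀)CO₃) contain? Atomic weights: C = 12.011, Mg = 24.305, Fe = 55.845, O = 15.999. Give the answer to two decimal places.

49.52 mass %

M((Mg₀.₆₀Fe₀.₄₀)CO₃) = 96.929 g/mol.
O contributes 3 × 15.999 = 47.997 g per mole.
47.997/96.929 = 0.4952 → 49.52%.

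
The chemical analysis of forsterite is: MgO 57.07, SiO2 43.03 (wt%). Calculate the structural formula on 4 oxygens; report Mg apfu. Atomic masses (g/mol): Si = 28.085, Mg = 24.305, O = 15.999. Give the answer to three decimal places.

1.989 Mg apfu

MgO: 57.07/40.304 = 1.41599 mol → 1.41599 mol Mg, 1.41599 mol O.
SiO2: 43.03/60.083 = 0.71618 mol → 0.71618 mol Si, 1.43236 mol O.
Total oxygen = 2.84835 mol. Normalization factor = 4/2.84835 = 1.40432.
Mg per 4 O = 1.41599 × 1.40432 = 1.989.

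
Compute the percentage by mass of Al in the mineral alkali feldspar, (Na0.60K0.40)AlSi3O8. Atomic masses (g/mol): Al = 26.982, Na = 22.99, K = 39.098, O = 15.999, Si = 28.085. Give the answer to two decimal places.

10.04 wt%

Formula mass = 0.60·22.99 + 0.40·39.098 + 1·26.982 + 3·28.085 + 8·15.999 = 268.662 g/mol, of which 26.982 g is Al.
So Al makes up 26.982/268.662 = 0.1004 of the mass, i.e. 10.04%.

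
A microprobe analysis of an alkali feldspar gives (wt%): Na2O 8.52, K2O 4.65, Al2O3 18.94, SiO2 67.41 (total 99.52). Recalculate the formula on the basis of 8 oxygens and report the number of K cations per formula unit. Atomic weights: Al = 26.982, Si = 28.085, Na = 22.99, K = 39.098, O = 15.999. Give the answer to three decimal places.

8.52 wt% Na2O ÷ 61.979 g/mol = 0.13747 mol, giving 0.27494 Na and 0.13747 O.
4.65 wt% K2O ÷ 94.195 g/mol = 0.04937 mol, giving 0.09874 K and 0.04937 O.
18.94 wt% Al2O3 ÷ 101.961 g/mol = 0.18576 mol, giving 0.37152 Al and 0.55728 O.
67.41 wt% SiO2 ÷ 60.083 g/mol = 1.12195 mol, giving 1.12195 Si and 2.24390 O.
Oxygen sums to 2.98802; scaling by 8/2.98802 = 2.67736 puts the formula on 8 O.
K: 0.09874 × 2.67736 = 0.264 atoms per formula unit.

0.264 K apfu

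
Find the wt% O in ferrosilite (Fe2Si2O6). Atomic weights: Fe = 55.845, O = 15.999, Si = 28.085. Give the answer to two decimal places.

36.38 mass %

Formula mass = 2·55.845 + 2·28.085 + 6·15.999 = 263.854 g/mol, of which 95.994 g is O.
So O makes up 95.994/263.854 = 0.3638 of the mass, i.e. 36.38%.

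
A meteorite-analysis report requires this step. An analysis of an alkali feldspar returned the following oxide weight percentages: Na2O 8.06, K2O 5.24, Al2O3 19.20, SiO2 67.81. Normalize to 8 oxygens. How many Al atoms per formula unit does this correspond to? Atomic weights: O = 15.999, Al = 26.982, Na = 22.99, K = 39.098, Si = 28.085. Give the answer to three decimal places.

1.002 Al apfu

Na2O: 8.06/61.979 = 0.13004 mol → 0.26008 mol Na, 0.13004 mol O.
K2O: 5.24/94.195 = 0.05563 mol → 0.11126 mol K, 0.05563 mol O.
Al2O3: 19.20/101.961 = 0.18831 mol → 0.37662 mol Al, 0.56493 mol O.
SiO2: 67.81/60.083 = 1.12861 mol → 1.12861 mol Si, 2.25722 mol O.
Total oxygen = 3.00782 mol. Normalization factor = 8/3.00782 = 2.65973.
Al per 8 O = 0.37662 × 2.65973 = 1.002.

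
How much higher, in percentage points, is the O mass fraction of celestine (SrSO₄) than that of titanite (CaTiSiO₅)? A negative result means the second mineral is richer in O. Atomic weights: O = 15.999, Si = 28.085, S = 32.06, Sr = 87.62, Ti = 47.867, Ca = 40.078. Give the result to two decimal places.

M(SrSO₄) = 183.676 g/mol, so wt% O = 63.996/183.676 × 100 = 34.84%.
M(CaTiSiO₅) = 196.025 g/mol, so wt% O = 79.995/196.025 × 100 = 40.81%.
34.84 − 40.81 = -5.97 pp.

-5.97 percentage points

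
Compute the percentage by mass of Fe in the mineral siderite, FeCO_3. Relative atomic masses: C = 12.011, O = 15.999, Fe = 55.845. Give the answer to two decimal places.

Formula mass = 1·55.845 + 1·12.011 + 3·15.999 = 115.853 g/mol, of which 55.845 g is Fe.
So Fe makes up 55.845/115.853 = 0.4820 of the mass, i.e. 48.20%.

48.20 mass %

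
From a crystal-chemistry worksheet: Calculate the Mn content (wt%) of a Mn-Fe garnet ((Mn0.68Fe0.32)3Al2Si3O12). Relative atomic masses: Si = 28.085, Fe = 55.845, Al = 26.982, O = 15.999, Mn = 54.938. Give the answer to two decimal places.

22.60 wt%

Formula mass = 2.04·54.938 + 0.96·55.845 + 2·26.982 + 3·28.085 + 12·15.999 = 495.892 g/mol, of which 112.074 g is Mn.
So Mn makes up 112.074/495.892 = 0.2260 of the mass, i.e. 22.60%.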